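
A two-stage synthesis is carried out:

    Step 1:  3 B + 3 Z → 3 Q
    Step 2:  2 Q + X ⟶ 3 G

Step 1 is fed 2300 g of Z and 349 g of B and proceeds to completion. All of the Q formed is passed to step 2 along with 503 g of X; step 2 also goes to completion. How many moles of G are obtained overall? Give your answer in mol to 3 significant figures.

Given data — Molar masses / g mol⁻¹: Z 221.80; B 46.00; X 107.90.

11.4 mol

Step 1:
n(Z) = 2300 / 221.80 = 10.37 mol
n(B) = 349.0 / 46.00 = 7.587 mol
n/ν → Z: 3.457, B: 2.529; B is limiting.
n(Q) produced = (3/3) × 7.587 = 7.587 mol
Step 2:
n(Q) available = 7.587 mol
n(X) = 503.0 / 107.90 = 4.662 mol
n/ν → Q: 3.794, X: 4.662; Q is limiting.
n(G) = (3/2) × 7.587 = 11.38 mol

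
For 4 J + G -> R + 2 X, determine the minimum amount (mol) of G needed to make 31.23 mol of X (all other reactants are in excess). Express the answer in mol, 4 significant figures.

15.62 mol

n(X) = 31.23 mol
n(G) = (1/2) × 31.23 = 15.62 mol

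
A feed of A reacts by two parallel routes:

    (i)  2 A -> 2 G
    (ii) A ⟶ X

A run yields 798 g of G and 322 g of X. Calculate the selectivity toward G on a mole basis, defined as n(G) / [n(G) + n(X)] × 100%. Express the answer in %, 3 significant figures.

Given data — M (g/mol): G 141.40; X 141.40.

71.3 %

n(G) = 798 / 141.40 = 5.644 mol
n(X) = 322 / 141.40 = 2.277 mol
selectivity = 5.644/(5.644+2.277) × 100 = 71.25 %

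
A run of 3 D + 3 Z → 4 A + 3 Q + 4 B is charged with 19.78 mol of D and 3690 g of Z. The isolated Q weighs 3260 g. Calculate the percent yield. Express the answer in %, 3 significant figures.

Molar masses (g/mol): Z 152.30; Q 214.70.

n(D) = 19.78 mol
n(Z) = 3690 / 152.30 = 24.23 mol
n/ν for D = 19.78/3 = 6.593
n/ν for Z = 24.23/3 = 8.077
Smallest n/ν is D → limiting reagent.
theoretical n(Q) = (3/3) × 19.78 = 19.78 mol → 4247 g
% yield = 3260 / 4247 × 100 = 76.76 %

76.8 %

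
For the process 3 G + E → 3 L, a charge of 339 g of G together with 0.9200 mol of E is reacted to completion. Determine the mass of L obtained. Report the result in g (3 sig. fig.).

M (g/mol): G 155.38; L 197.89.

n(G) = 339.0 / 155.38 = 2.182 mol
n(E) = 0.9200 mol
n/ν for G = 2.182/3 = 0.7273
n/ν for E = 0.9200/1 = 0.9200
Smallest n/ν is G → limiting reagent.
n(L) = (3/3) × 2.182 = 2.182 mol
mass = 2.182 × 197.89 = 431.8 g

432 g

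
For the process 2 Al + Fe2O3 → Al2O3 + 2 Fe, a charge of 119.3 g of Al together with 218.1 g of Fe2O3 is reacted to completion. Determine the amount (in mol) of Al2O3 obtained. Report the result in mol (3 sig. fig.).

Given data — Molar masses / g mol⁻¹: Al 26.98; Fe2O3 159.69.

n(Al) = 119.3 / 26.98 = 4.422 mol
n(Fe2O3) = 218.1 / 159.69 = 1.366 mol
n/ν for Al = 4.422/2 = 2.211
n/ν for Fe2O3 = 1.366/1 = 1.366
Smallest n/ν is Fe2O3 → limiting reagent.
n(Al2O3) = (1/1) × 1.366 = 1.366 mol

1.37 mol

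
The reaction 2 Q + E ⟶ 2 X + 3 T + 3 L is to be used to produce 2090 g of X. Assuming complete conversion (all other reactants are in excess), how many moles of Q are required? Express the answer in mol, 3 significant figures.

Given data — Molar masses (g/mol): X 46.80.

44.7 mol

n(X) = 2090 / 46.80 = 44.66 mol
n(Q) = (2/2) × 44.66 = 44.66 mol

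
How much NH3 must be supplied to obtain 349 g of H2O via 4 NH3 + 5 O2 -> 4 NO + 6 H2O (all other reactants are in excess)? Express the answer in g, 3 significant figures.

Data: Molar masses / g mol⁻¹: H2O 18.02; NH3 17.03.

n(H2O) = 349 / 18.02 = 19.37 mol
n(NH3) = (4/6) × 19.37 = 12.91 mol
mass = 12.91 × 17.03 = 219.9 g

220 g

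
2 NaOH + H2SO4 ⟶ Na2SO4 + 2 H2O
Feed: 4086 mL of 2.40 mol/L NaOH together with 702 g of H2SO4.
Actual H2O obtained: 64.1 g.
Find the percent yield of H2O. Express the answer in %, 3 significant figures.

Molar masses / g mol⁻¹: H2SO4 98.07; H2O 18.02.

36.3 %

n(NaOH) = 2.40 × 4086/1000 = 9.806 mol
n(H2SO4) = 702.0 / 98.07 = 7.158 mol
n/ν for NaOH = 9.806/2 = 4.903
n/ν for H2SO4 = 7.158/1 = 7.158
Smallest n/ν is NaOH → limiting reagent.
theoretical n(H2O) = (2/2) × 9.806 = 9.806 mol → 176.7 g
% yield = 64.1 / 176.7 × 100 = 36.28 %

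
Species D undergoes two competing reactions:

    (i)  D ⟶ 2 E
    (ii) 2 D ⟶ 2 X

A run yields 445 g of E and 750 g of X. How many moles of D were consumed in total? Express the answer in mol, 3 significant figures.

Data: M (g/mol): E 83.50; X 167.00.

n(E) = 445 / 83.50 = 5.329 mol
n(X) = 750 / 167.00 = 4.491 mol
n(D) via (i) = (1/2)×5.329 = 2.665 mol
n(D) via (ii) = (2/2)×4.491 = 4.491 mol
total n(D) = 2.665 + 4.491 = 7.156 mol

7.16 mol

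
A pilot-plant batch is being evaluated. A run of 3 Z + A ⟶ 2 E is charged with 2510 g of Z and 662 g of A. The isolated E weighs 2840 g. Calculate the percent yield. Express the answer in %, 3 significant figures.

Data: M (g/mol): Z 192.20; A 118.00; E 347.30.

n(Z) = 2510 / 192.20 = 13.06 mol
n(A) = 662.0 / 118.00 = 5.610 mol
n/ν → Z: 4.353, A: 5.610; Z is limiting.
theoretical n(E) = (2/3) × 13.06 = 8.707 mol → 3024 g
% yield = 2840 / 3024 × 100 = 93.92 %

93.9 %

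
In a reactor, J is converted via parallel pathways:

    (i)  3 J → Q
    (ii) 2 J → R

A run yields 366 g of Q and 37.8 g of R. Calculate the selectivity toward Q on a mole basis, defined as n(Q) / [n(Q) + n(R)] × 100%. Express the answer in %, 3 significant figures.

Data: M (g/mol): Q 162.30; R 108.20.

86.6 %

n(Q) = 366 / 162.30 = 2.255 mol
n(R) = 37.8 / 108.20 = 0.3494 mol
selectivity = 2.255/(2.255+0.3494) × 100 = 86.58 %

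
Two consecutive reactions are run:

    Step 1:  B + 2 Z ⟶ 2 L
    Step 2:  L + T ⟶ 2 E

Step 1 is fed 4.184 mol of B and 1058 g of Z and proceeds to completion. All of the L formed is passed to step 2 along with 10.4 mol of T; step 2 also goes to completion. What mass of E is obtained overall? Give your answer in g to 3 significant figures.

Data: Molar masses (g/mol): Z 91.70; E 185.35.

3100 g

Step 1:
n(B) = 4.184 mol
n(Z) = 1058 / 91.70 = 11.54 mol
n/ν for B = 4.184/1 = 4.184
n/ν for Z = 11.54/2 = 5.770
Smallest n/ν is B → limiting reagent.
n(L) produced = (2/1) × 4.184 = 8.368 mol
Step 2:
n(L) available = 8.368 mol
n(T) = 10.40 mol
n/ν for L = 8.368/1 = 8.368
n/ν for T = 10.40/1 = 10.40
Smallest n/ν is L → limiting reagent.
n(E) = (2/1) × 8.368 = 16.74 mol
mass = 16.74 × 185.35 = 3103 g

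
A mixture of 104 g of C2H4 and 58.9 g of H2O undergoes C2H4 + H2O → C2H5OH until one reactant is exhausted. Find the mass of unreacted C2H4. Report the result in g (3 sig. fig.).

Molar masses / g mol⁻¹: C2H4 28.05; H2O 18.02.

12.3 g

n(C2H4) = 104.0 / 28.05 = 3.708 mol
n(H2O) = 58.90 / 18.02 = 3.269 mol
n/ν for C2H4 = 3.708/1 = 3.708
n/ν for H2O = 3.269/1 = 3.269
Smallest n/ν is H2O → limiting reagent.
C2H4 consumed = (1/1) × 3.269 = 3.269 mol
C2H4 remaining = 3.708 − 3.269 = 0.4390 mol
mass = 0.4390 × 28.05 = 12.31 g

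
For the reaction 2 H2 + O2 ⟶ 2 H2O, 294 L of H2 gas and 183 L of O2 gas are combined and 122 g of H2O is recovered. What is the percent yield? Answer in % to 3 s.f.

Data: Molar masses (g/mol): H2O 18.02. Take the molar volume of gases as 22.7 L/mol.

52.3 %

n(H2) = 294.0 / 22.7 = 12.95 mol
n(O2) = 183.0 / 22.7 = 8.062 mol
n/ν → H2: 6.475, O2: 8.062; H2 is limiting.
theoretical n(H2O) = (2/2) × 12.95 = 12.95 mol → 233.4 g
% yield = 122 / 233.4 × 100 = 52.27 %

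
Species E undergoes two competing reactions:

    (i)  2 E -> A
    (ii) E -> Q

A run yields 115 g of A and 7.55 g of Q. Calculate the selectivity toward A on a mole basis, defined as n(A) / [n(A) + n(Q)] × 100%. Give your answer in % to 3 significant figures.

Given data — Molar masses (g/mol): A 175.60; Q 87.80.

n(A) = 115 / 175.60 = 0.6549 mol
n(Q) = 7.55 / 87.80 = 0.08599 mol
selectivity = 0.6549/(0.6549+0.08599) × 100 = 88.39 %

88.4 %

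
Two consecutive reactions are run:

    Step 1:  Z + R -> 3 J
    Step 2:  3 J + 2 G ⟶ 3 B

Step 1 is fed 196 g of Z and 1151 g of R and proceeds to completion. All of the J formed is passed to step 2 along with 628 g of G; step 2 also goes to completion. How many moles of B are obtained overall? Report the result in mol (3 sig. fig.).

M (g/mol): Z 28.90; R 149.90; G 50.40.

18.7 mol

Step 1:
n(Z) = 196.0 / 28.90 = 6.782 mol
n(R) = 1151 / 149.90 = 7.678 mol
n/ν for Z = 6.782/1 = 6.782
n/ν for R = 7.678/1 = 7.678
Smallest n/ν is Z → limiting reagent.
n(J) produced = (3/1) × 6.782 = 20.35 mol
Step 2:
n(J) available = 20.35 mol
n(G) = 628.0 / 50.40 = 12.46 mol
n/ν for J = 20.35/3 = 6.783
n/ν for G = 12.46/2 = 6.230
Smallest n/ν is G → limiting reagent.
n(B) = (3/2) × 12.46 = 18.69 mol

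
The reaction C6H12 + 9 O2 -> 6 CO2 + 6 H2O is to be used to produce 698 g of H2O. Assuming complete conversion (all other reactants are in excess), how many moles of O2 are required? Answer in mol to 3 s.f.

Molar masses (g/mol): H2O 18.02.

n(H2O) = 698 / 18.02 = 38.73 mol
n(O2) = (9/6) × 38.73 = 58.10 mol

58.1 mol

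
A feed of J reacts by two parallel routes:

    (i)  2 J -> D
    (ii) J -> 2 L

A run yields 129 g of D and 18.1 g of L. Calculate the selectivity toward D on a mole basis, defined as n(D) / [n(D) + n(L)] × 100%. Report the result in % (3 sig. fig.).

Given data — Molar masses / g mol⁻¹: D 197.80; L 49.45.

n(D) = 129 / 197.80 = 0.6522 mol
n(L) = 18.1 / 49.45 = 0.3660 mol
selectivity = 0.6522/(0.6522+0.3660) × 100 = 64.05 %

64.1 %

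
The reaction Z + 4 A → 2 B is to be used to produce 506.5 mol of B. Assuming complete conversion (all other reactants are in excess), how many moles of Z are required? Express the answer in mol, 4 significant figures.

n(B) = 506.5 mol
n(Z) = (1/2) × 506.5 = 253.3 mol

253.3 mol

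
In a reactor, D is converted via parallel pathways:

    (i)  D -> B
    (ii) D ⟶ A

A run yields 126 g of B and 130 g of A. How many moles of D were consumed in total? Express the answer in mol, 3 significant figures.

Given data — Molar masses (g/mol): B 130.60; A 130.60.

n(B) = 126 / 130.60 = 0.9648 mol
n(A) = 130 / 130.60 = 0.9954 mol
n(D) via (i) = (1/1)×0.9648 = 0.9648 mol
n(D) via (ii) = (1/1)×0.9954 = 0.9954 mol
total n(D) = 0.9648 + 0.9954 = 1.960 mol

1.96 mol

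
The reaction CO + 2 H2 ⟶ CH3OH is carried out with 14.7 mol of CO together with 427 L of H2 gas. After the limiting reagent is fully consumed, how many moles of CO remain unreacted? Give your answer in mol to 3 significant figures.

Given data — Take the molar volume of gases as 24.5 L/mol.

n(CO) = 14.70 mol
n(H2) = 427.0 / 24.5 = 17.43 mol
n/ν → CO: 14.70, H2: 8.715; H2 is limiting.
CO consumed = (1/2) × 17.43 = 8.715 mol
CO remaining = 14.70 − 8.715 = 5.985 mol

5.99 mol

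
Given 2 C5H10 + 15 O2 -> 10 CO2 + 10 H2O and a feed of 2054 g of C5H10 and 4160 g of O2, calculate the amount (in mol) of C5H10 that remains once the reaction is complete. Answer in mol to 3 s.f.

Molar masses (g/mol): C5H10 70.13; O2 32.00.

12.0 mol

n(C5H10) = 2054 / 70.13 = 29.29 mol
n(O2) = 4160 / 32.00 = 130.0 mol
n/ν → C5H10: 14.65, O2: 8.667; O2 is limiting.
C5H10 consumed = (2/15) × 130.0 = 17.33 mol
C5H10 remaining = 29.29 − 17.33 = 11.96 mol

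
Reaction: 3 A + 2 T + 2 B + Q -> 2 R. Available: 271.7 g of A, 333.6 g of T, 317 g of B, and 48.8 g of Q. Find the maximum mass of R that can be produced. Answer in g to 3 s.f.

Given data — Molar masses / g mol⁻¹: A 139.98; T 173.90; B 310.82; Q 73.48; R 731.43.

n(A) = 271.7 / 139.98 = 1.941 mol
n(T) = 333.6 / 173.90 = 1.918 mol
n(B) = 317.0 / 310.82 = 1.020 mol
n(Q) = 48.80 / 73.48 = 0.6641 mol
n/ν for A = 1.941/3 = 0.6470
n/ν for T = 1.918/2 = 0.9590
n/ν for B = 1.020/2 = 0.5100
n/ν for Q = 0.6641/1 = 0.6641
Smallest n/ν is B → limiting reagent.
n(R) = (2/2) × 1.020 = 1.020 mol
mass = 1.020 × 731.43 = 746.1 g

746 g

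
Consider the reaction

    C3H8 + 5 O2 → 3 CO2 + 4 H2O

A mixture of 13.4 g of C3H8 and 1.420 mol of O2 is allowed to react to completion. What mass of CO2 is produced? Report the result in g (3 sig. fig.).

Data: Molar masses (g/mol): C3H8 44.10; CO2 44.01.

n(C3H8) = 13.40 / 44.10 = 0.3039 mol
n(O2) = 1.420 mol
n/ν for C3H8 = 0.3039/1 = 0.3039
n/ν for O2 = 1.420/5 = 0.2840
Smallest n/ν is O2 → limiting reagent.
n(CO2) = (3/5) × 1.420 = 0.8520 mol
mass = 0.8520 × 44.01 = 37.50 g

37.5 g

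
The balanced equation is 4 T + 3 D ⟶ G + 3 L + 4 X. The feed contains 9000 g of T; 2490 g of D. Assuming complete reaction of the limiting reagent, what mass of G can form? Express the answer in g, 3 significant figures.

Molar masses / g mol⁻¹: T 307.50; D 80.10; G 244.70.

1790 g

n(T) = 9000 / 307.50 = 29.27 mol
n(D) = 2490 / 80.10 = 31.09 mol
n/ν for T = 29.27/4 = 7.318
n/ν for D = 31.09/3 = 10.36
Smallest n/ν is T → limiting reagent.
n(G) = (1/4) × 29.27 = 7.318 mol
mass = 7.318 × 244.70 = 1791 g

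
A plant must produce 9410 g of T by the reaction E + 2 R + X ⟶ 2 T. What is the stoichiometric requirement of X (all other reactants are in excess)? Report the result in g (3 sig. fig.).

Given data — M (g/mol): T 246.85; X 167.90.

3200 g

n(T) = 9410 / 246.85 = 38.12 mol
n(X) = (1/2) × 38.12 = 19.06 mol
mass = 19.06 × 167.90 = 3200 g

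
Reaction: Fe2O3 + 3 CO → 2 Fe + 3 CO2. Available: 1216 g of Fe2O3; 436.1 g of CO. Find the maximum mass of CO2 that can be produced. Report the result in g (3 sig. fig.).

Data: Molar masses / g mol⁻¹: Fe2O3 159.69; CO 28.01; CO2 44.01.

n(Fe2O3) = 1216 / 159.69 = 7.615 mol
n(CO) = 436.1 / 28.01 = 15.57 mol
n/ν → Fe2O3: 7.615, CO: 5.190; CO is limiting.
n(CO2) = (3/3) × 15.57 = 15.57 mol
mass = 15.57 × 44.01 = 685.2 g

685 g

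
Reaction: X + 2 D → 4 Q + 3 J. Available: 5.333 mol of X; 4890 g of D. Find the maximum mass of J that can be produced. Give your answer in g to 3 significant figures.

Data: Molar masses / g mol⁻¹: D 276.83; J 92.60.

1480 g

n(X) = 5.333 mol
n(D) = 4890 / 276.83 = 17.66 mol
n/ν for X = 5.333/1 = 5.333
n/ν for D = 17.66/2 = 8.830
Smallest n/ν is X → limiting reagent.
n(J) = (3/1) × 5.333 = 16.00 mol
mass = 16.00 × 92.60 = 1482 g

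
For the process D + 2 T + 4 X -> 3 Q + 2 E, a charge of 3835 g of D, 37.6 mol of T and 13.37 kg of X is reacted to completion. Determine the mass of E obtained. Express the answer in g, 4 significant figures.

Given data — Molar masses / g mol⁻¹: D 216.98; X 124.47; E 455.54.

16100 g

n(D) = 3835 / 216.98 = 17.67 mol
n(T) = 37.60 mol
n(X) = 13.37×1000 / 124.47 = 107.4 mol
n/ν for D = 17.67/1 = 17.67
n/ν for T = 37.60/2 = 18.80
n/ν for X = 107.4/4 = 26.85
Smallest n/ν is D → limiting reagent.
n(E) = (2/1) × 17.67 = 35.34 mol
mass = 35.34 × 455.54 = 16100 g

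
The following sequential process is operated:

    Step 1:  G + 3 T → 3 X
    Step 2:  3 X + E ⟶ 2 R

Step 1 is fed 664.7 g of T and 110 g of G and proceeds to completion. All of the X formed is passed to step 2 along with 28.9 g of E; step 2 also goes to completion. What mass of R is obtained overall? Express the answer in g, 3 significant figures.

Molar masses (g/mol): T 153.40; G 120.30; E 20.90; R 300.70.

Step 1:
n(T) = 664.7 / 153.40 = 4.333 mol
n(G) = 110.0 / 120.30 = 0.9144 mol
n/ν for T = 4.333/3 = 1.444
n/ν for G = 0.9144/1 = 0.9144
Smallest n/ν is G → limiting reagent.
n(X) produced = (3/1) × 0.9144 = 2.743 mol
Step 2:
n(X) available = 2.743 mol
n(E) = 28.90 / 20.90 = 1.383 mol
n/ν for X = 2.743/3 = 0.9143
n/ν for E = 1.383/1 = 1.383
Smallest n/ν is X → limiting reagent.
n(R) = (2/3) × 2.743 = 1.829 mol
mass = 1.829 × 300.70 = 550.0 g

550 g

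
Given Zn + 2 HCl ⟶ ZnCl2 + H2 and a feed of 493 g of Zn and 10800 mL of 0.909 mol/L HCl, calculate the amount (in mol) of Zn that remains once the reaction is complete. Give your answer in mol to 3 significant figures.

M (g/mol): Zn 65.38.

2.63 mol

n(Zn) = 493.0 / 65.38 = 7.541 mol
n(HCl) = 0.909 × 10800/1000 = 9.817 mol
n/ν for Zn = 7.541/1 = 7.541
n/ν for HCl = 9.817/2 = 4.909
Smallest n/ν is HCl → limiting reagent.
Zn consumed = (1/2) × 9.817 = 4.909 mol
Zn remaining = 7.541 − 4.909 = 2.632 mol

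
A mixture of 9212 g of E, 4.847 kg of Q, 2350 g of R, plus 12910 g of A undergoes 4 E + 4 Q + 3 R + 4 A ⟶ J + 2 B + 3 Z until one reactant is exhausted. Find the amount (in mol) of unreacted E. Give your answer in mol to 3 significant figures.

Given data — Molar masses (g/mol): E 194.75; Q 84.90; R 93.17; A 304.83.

n(E) = 9212 / 194.75 = 47.30 mol
n(Q) = 4.847×1000 / 84.90 = 57.09 mol
n(R) = 2350 / 93.17 = 25.22 mol
n(A) = 12910 / 304.83 = 42.35 mol
n/ν for E = 47.30/4 = 11.83
n/ν for Q = 57.09/4 = 14.27
n/ν for R = 25.22/3 = 8.407
n/ν for A = 42.35/4 = 10.59
Smallest n/ν is R → limiting reagent.
E consumed = (4/3) × 25.22 = 33.63 mol
E remaining = 47.30 − 33.63 = 13.67 mol

13.7 mol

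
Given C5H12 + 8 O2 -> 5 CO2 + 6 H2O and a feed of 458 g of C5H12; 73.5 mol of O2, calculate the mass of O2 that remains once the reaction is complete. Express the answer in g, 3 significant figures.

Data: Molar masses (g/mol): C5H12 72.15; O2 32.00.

727 g

n(C5H12) = 458.0 / 72.15 = 6.348 mol
n(O2) = 73.50 mol
n/ν for C5H12 = 6.348/1 = 6.348
n/ν for O2 = 73.50/8 = 9.188
Smallest n/ν is C5H12 → limiting reagent.
O2 consumed = (8/1) × 6.348 = 50.78 mol
O2 remaining = 73.50 − 50.78 = 22.72 mol
mass = 22.72 × 32.00 = 727.0 g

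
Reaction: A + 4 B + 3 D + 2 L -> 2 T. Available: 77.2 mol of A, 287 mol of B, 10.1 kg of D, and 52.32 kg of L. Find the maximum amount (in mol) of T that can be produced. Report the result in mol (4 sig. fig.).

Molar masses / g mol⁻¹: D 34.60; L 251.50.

143.5 mol

n(A) = 77.20 mol
n(B) = 287.0 mol
n(D) = 10.10×1000 / 34.60 = 291.9 mol
n(L) = 52.32×1000 / 251.50 = 208.0 mol
n/ν → A: 77.20, B: 71.75, D: 97.30, L: 104.0; B is limiting.
n(T) = (2/4) × 287.0 = 143.5 mol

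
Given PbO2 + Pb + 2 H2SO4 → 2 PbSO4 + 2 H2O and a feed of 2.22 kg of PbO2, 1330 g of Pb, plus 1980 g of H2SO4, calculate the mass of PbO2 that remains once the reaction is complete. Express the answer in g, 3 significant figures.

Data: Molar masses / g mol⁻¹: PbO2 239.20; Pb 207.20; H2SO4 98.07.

685 g

n(PbO2) = 2.220×1000 / 239.20 = 9.281 mol
n(Pb) = 1330 / 207.20 = 6.419 mol
n(H2SO4) = 1980 / 98.07 = 20.19 mol
n/ν for PbO2 = 9.281/1 = 9.281
n/ν for Pb = 6.419/1 = 6.419
n/ν for H2SO4 = 20.19/2 = 10.10
Smallest n/ν is Pb → limiting reagent.
PbO2 consumed = (1/1) × 6.419 = 6.419 mol
PbO2 remaining = 9.281 − 6.419 = 2.862 mol
mass = 2.862 × 239.20 = 684.6 g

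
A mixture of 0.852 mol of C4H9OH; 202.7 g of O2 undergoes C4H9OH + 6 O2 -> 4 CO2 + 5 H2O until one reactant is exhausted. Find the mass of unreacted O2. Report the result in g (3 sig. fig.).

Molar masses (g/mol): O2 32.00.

39.1 g

n(C4H9OH) = 0.8520 mol
n(O2) = 202.7 / 32.00 = 6.334 mol
n/ν → C4H9OH: 0.8520, O2: 1.056; C4H9OH is limiting.
O2 consumed = (6/1) × 0.8520 = 5.112 mol
O2 remaining = 6.334 − 5.112 = 1.222 mol
mass = 1.222 × 32.00 = 39.10 g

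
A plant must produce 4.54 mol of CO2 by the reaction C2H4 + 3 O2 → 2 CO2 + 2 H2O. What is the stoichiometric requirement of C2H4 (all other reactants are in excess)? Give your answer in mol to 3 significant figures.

2.27 mol

n(CO2) = 4.540 mol
n(C2H4) = (1/2) × 4.540 = 2.270 mol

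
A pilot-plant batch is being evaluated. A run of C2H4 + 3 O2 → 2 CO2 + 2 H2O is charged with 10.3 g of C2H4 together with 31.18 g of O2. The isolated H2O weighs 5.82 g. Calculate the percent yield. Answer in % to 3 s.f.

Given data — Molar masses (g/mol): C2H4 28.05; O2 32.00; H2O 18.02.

n(C2H4) = 10.30 / 28.05 = 0.3672 mol
n(O2) = 31.18 / 32.00 = 0.9744 mol
n/ν for C2H4 = 0.3672/1 = 0.3672
n/ν for O2 = 0.9744/3 = 0.3248
Smallest n/ν is O2 → limiting reagent.
theoretical n(H2O) = (2/3) × 0.9744 = 0.6496 mol → 11.71 g
% yield = 5.82 / 11.71 × 100 = 49.70 %

49.7 %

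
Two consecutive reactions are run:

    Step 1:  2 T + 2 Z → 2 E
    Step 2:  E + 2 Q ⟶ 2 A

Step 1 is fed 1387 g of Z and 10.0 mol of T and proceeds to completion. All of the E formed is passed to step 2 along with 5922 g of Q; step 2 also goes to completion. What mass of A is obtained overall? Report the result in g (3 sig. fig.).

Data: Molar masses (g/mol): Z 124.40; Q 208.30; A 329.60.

6590 g

Step 1:
n(Z) = 1387 / 124.40 = 11.15 mol
n(T) = 10.00 mol
n/ν → Z: 5.575, T: 5.000; T is limiting.
n(E) produced = (2/2) × 10.00 = 10.00 mol
Step 2:
n(E) available = 10.00 mol
n(Q) = 5922 / 208.30 = 28.43 mol
n/ν → E: 10.00, Q: 14.22; E is limiting.
n(A) = (2/1) × 10.00 = 20.00 mol
mass = 20.00 × 329.60 = 6592 g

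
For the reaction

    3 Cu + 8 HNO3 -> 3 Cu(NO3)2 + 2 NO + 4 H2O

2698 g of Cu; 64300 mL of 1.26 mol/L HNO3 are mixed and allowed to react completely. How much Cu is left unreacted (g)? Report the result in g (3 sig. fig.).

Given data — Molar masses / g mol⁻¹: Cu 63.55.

767 g

n(Cu) = 2698 / 63.55 = 42.45 mol
n(HNO3) = 1.26 × 64300/1000 = 81.02 mol
n/ν for Cu = 42.45/3 = 14.15
n/ν for HNO3 = 81.02/8 = 10.13
Smallest n/ν is HNO3 → limiting reagent.
Cu consumed = (3/8) × 81.02 = 30.38 mol
Cu remaining = 42.45 − 30.38 = 12.07 mol
mass = 12.07 × 63.55 = 767.0 g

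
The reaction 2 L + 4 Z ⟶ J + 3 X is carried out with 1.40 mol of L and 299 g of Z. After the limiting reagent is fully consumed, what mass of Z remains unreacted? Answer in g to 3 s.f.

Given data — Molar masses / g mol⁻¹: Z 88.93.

50.0 g

n(L) = 1.400 mol
n(Z) = 299.0 / 88.93 = 3.362 mol
n/ν for L = 1.400/2 = 0.7000
n/ν for Z = 3.362/4 = 0.8405
Smallest n/ν is L → limiting reagent.
Z consumed = (4/2) × 1.400 = 2.800 mol
Z remaining = 3.362 − 2.800 = 0.5620 mol
mass = 0.5620 × 88.93 = 49.98 g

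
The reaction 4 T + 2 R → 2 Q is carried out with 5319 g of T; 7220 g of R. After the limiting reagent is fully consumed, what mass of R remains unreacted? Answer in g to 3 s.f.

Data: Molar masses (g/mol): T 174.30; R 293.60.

n(T) = 5319 / 174.30 = 30.52 mol
n(R) = 7220 / 293.60 = 24.59 mol
n/ν → T: 7.630, R: 12.30; T is limiting.
R consumed = (2/4) × 30.52 = 15.26 mol
R remaining = 24.59 − 15.26 = 9.330 mol
mass = 9.330 × 293.60 = 2739 g

2740 g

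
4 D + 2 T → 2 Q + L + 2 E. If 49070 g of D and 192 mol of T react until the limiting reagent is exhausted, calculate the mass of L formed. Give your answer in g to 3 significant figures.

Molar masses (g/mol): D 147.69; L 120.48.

10000 g

n(D) = 49070 / 147.69 = 332.2 mol
n(T) = 192.0 mol
n/ν for D = 332.2/4 = 83.05
n/ν for T = 192.0/2 = 96.00
Smallest n/ν is D → limiting reagent.
n(L) = (1/4) × 332.2 = 83.05 mol
mass = 83.05 × 120.48 = 10010 g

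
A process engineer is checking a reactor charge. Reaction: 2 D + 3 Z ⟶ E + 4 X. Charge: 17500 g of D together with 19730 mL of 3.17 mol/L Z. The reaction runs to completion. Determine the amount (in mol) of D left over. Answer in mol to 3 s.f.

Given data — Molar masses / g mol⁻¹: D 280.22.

n(D) = 17500 / 280.22 = 62.45 mol
n(Z) = 3.17 × 19730/1000 = 62.54 mol
n/ν for D = 62.45/2 = 31.23
n/ν for Z = 62.54/3 = 20.85
Smallest n/ν is Z → limiting reagent.
D consumed = (2/3) × 62.54 = 41.69 mol
D remaining = 62.45 − 41.69 = 20.76 mol

20.8 mol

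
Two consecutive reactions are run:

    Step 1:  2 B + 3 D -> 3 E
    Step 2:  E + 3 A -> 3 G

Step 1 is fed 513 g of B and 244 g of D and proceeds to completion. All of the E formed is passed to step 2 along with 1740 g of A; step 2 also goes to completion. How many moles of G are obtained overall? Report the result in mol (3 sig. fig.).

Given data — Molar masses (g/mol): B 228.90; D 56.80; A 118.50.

Step 1:
n(B) = 513.0 / 228.90 = 2.241 mol
n(D) = 244.0 / 56.80 = 4.296 mol
n/ν for B = 2.241/2 = 1.121
n/ν for D = 4.296/3 = 1.432
Smallest n/ν is B → limiting reagent.
n(E) produced = (3/2) × 2.241 = 3.362 mol
Step 2:
n(E) available = 3.362 mol
n(A) = 1740 / 118.50 = 14.68 mol
n/ν for E = 3.362/1 = 3.362
n/ν for A = 14.68/3 = 4.893
Smallest n/ν is E → limiting reagent.
n(G) = (3/1) × 3.362 = 10.09 mol

10.1 mol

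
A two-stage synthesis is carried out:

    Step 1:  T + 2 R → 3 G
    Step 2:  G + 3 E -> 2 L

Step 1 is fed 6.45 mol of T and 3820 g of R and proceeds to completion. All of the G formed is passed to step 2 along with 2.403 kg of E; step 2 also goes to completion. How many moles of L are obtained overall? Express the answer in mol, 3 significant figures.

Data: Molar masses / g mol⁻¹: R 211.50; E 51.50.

Step 1:
n(T) = 6.450 mol
n(R) = 3820 / 211.50 = 18.06 mol
n/ν for T = 6.450/1 = 6.450
n/ν for R = 18.06/2 = 9.030
Smallest n/ν is T → limiting reagent.
n(G) produced = (3/1) × 6.450 = 19.35 mol
Step 2:
n(G) available = 19.35 mol
n(E) = 2.403×1000 / 51.50 = 46.66 mol
n/ν for G = 19.35/1 = 19.35
n/ν for E = 46.66/3 = 15.55
Smallest n/ν is E → limiting reagent.
n(L) = (2/3) × 46.66 = 31.11 mol

31.1 mol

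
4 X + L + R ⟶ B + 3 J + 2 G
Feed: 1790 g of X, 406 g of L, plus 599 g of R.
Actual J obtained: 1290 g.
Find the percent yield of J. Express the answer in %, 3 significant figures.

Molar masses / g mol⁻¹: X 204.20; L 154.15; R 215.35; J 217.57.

n(X) = 1790 / 204.20 = 8.766 mol
n(L) = 406.0 / 154.15 = 2.634 mol
n(R) = 599.0 / 215.35 = 2.782 mol
n/ν for X = 8.766/4 = 2.192
n/ν for L = 2.634/1 = 2.634
n/ν for R = 2.782/1 = 2.782
Smallest n/ν is X → limiting reagent.
theoretical n(J) = (3/4) × 8.766 = 6.575 mol → 1431 g
% yield = 1290 / 1431 × 100 = 90.15 %

90.2 %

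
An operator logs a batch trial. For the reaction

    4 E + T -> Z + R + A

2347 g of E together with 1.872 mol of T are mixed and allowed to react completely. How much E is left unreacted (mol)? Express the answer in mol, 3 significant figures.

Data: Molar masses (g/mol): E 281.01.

0.864 mol

n(E) = 2347 / 281.01 = 8.352 mol
n(T) = 1.872 mol
n/ν for E = 8.352/4 = 2.088
n/ν for T = 1.872/1 = 1.872
Smallest n/ν is T → limiting reagent.
E consumed = (4/1) × 1.872 = 7.488 mol
E remaining = 8.352 − 7.488 = 0.8640 mol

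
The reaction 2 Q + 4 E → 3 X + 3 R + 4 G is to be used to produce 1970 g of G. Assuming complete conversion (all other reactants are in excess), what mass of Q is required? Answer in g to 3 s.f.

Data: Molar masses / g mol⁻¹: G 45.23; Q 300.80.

6550 g

n(G) = 1970 / 45.23 = 43.56 mol
n(Q) = (2/4) × 43.56 = 21.78 mol
mass = 21.78 × 300.80 = 6551 g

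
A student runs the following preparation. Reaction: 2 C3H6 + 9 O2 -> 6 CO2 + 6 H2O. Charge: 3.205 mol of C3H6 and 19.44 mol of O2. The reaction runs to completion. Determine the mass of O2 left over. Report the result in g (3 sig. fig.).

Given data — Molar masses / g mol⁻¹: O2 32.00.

n(C3H6) = 3.205 mol
n(O2) = 19.44 mol
n/ν → C3H6: 1.603, O2: 2.160; C3H6 is limiting.
O2 consumed = (9/2) × 3.205 = 14.42 mol
O2 remaining = 19.44 − 14.42 = 5.020 mol
mass = 5.020 × 32.00 = 160.6 g

161 g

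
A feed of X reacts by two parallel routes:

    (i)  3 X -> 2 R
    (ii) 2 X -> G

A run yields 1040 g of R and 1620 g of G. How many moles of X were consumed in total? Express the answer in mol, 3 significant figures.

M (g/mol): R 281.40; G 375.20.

14.2 mol

n(R) = 1040 / 281.40 = 3.696 mol
n(G) = 1620 / 375.20 = 4.318 mol
n(X) via (i) = (3/2)×3.696 = 5.544 mol
n(X) via (ii) = (2/1)×4.318 = 8.636 mol
total n(X) = 5.544 + 8.636 = 14.18 mol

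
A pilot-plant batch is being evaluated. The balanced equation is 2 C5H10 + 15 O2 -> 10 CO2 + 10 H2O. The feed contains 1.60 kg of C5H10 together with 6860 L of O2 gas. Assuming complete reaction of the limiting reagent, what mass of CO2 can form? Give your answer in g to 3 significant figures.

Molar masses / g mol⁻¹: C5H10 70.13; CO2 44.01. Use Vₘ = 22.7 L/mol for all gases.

n(C5H10) = 1.600×1000 / 70.13 = 22.81 mol
n(O2) = 6860 / 22.7 = 302.2 mol
n/ν → C5H10: 11.41, O2: 20.15; C5H10 is limiting.
n(CO2) = (10/2) × 22.81 = 114.1 mol
mass = 114.1 × 44.01 = 5022 g

5020 g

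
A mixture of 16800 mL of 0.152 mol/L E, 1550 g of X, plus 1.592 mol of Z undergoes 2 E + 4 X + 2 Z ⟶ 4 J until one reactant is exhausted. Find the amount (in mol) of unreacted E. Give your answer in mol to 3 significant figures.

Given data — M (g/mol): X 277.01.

0.962 mol

n(E) = 0.152 × 16800/1000 = 2.554 mol
n(X) = 1550 / 277.01 = 5.595 mol
n(Z) = 1.592 mol
n/ν → E: 1.277, X: 1.399, Z: 0.7960; Z is limiting.
E consumed = (2/2) × 1.592 = 1.592 mol
E remaining = 2.554 − 1.592 = 0.9620 mol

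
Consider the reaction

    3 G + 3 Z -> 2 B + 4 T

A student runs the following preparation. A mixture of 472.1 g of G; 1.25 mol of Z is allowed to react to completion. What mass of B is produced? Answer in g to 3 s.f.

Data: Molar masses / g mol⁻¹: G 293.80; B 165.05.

n(G) = 472.1 / 293.80 = 1.607 mol
n(Z) = 1.250 mol
n/ν for G = 1.607/3 = 0.5357
n/ν for Z = 1.250/3 = 0.4167
Smallest n/ν is Z → limiting reagent.
n(B) = (2/3) × 1.250 = 0.8333 mol
mass = 0.8333 × 165.05 = 137.5 g

138 g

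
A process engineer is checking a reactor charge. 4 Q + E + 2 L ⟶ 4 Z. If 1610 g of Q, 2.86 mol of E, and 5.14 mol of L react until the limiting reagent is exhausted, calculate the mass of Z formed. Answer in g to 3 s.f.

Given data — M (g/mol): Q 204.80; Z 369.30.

n(Q) = 1610 / 204.80 = 7.861 mol
n(E) = 2.860 mol
n(L) = 5.140 mol
n/ν for Q = 7.861/4 = 1.965
n/ν for E = 2.860/1 = 2.860
n/ν for L = 5.140/2 = 2.570
Smallest n/ν is Q → limiting reagent.
n(Z) = (4/4) × 7.861 = 7.861 mol
mass = 7.861 × 369.30 = 2903 g

2900 g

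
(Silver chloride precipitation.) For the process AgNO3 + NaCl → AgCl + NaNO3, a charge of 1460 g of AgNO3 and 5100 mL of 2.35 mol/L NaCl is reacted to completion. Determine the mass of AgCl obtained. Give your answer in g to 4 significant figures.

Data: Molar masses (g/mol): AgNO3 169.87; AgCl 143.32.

1232 g

n(AgNO3) = 1460 / 169.87 = 8.595 mol
n(NaCl) = 2.35 × 5100/1000 = 11.99 mol
n/ν → AgNO3: 8.595, NaCl: 11.99; AgNO3 is limiting.
n(AgCl) = (1/1) × 8.595 = 8.595 mol
mass = 8.595 × 143.32 = 1232 g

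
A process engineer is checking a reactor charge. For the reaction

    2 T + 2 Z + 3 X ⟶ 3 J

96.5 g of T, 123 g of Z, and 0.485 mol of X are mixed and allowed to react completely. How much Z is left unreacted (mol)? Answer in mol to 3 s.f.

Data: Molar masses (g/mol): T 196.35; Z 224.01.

0.226 mol

n(T) = 96.50 / 196.35 = 0.4915 mol
n(Z) = 123.0 / 224.01 = 0.5491 mol
n(X) = 0.4850 mol
n/ν → T: 0.2458, Z: 0.2746, X: 0.1617; X is limiting.
Z consumed = (2/3) × 0.4850 = 0.3233 mol
Z remaining = 0.5491 − 0.3233 = 0.2258 mol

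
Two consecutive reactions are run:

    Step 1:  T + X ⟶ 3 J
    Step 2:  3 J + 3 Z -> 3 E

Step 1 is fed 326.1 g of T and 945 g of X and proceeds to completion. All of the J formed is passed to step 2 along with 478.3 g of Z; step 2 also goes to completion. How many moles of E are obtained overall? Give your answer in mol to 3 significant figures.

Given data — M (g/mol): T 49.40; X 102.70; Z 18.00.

19.8 mol

Step 1:
n(T) = 326.1 / 49.40 = 6.601 mol
n(X) = 945.0 / 102.70 = 9.202 mol
n/ν → T: 6.601, X: 9.202; T is limiting.
n(J) produced = (3/1) × 6.601 = 19.80 mol
Step 2:
n(J) available = 19.80 mol
n(Z) = 478.3 / 18.00 = 26.57 mol
n/ν → J: 6.600, Z: 8.857; J is limiting.
n(E) = (3/3) × 19.80 = 19.80 mol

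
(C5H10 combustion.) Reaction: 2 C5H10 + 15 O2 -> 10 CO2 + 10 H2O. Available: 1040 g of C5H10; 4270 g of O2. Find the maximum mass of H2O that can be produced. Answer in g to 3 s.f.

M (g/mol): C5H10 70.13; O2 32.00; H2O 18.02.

n(C5H10) = 1040 / 70.13 = 14.83 mol
n(O2) = 4270 / 32.00 = 133.4 mol
n/ν for C5H10 = 14.83/2 = 7.415
n/ν for O2 = 133.4/15 = 8.893
Smallest n/ν is C5H10 → limiting reagent.
n(H2O) = (10/2) × 14.83 = 74.15 mol
mass = 74.15 × 18.02 = 1336 g

1340 g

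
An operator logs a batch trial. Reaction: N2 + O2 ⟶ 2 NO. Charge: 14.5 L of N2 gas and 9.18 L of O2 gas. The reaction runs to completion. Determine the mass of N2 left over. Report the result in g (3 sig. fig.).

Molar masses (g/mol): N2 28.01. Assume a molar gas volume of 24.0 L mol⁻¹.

n(N2) = 14.50 / 24.0 = 0.6042 mol
n(O2) = 9.180 / 24.0 = 0.3825 mol
n/ν for N2 = 0.6042/1 = 0.6042
n/ν for O2 = 0.3825/1 = 0.3825
Smallest n/ν is O2 → limiting reagent.
N2 consumed = (1/1) × 0.3825 = 0.3825 mol
N2 remaining = 0.6042 − 0.3825 = 0.2217 mol
mass = 0.2217 × 28.01 = 6.210 g

6.21 g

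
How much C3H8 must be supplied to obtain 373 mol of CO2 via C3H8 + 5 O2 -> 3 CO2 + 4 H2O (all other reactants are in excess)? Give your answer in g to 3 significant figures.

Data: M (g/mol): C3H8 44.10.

5480 g

n(CO2) = 373.0 mol
n(C3H8) = (1/3) × 373.0 = 124.3 mol
mass = 124.3 × 44.10 = 5482 g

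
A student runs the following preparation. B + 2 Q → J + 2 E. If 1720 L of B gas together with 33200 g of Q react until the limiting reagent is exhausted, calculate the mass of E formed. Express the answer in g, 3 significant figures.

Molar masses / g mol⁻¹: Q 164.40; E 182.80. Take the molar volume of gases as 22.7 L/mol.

n(B) = 1720 / 22.7 = 75.77 mol
n(Q) = 33200 / 164.40 = 201.9 mol
n/ν for B = 75.77/1 = 75.77
n/ν for Q = 201.9/2 = 101.0
Smallest n/ν is B → limiting reagent.
n(E) = (2/1) × 75.77 = 151.5 mol
mass = 151.5 × 182.80 = 27690 g

27700 g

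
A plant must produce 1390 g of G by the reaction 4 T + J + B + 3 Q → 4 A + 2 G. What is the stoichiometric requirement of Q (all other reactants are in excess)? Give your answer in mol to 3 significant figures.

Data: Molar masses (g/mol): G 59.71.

n(G) = 1390 / 59.71 = 23.28 mol
n(Q) = (3/2) × 23.28 = 34.92 mol

34.9 mol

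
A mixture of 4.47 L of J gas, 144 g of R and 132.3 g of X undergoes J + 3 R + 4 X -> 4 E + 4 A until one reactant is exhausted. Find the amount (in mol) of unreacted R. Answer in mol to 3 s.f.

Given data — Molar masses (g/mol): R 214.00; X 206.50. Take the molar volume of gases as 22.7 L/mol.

n(J) = 4.470 / 22.7 = 0.1969 mol
n(R) = 144.0 / 214.00 = 0.6729 mol
n(X) = 132.3 / 206.50 = 0.6407 mol
n/ν for J = 0.1969/1 = 0.1969
n/ν for R = 0.6729/3 = 0.2243
n/ν for X = 0.6407/4 = 0.1602
Smallest n/ν is X → limiting reagent.
R consumed = (3/4) × 0.6407 = 0.4805 mol
R remaining = 0.6729 − 0.4805 = 0.1924 mol

0.192 mol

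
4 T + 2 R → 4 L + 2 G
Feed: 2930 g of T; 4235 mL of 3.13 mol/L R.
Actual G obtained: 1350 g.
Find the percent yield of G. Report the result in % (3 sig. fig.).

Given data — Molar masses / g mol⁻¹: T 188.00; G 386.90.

n(T) = 2930 / 188.00 = 15.59 mol
n(R) = 3.13 × 4235/1000 = 13.26 mol
n/ν for T = 15.59/4 = 3.898
n/ν for R = 13.26/2 = 6.630
Smallest n/ν is T → limiting reagent.
theoretical n(G) = (2/4) × 15.59 = 7.795 mol → 3016 g
% yield = 1350 / 3016 × 100 = 44.76 %

44.8 %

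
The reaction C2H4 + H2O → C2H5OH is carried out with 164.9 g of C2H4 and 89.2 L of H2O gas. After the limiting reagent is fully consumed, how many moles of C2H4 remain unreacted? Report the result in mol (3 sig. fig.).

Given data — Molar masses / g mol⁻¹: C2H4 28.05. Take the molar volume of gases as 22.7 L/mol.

n(C2H4) = 164.9 / 28.05 = 5.879 mol
n(H2O) = 89.20 / 22.7 = 3.930 mol
n/ν → C2H4: 5.879, H2O: 3.930; H2O is limiting.
C2H4 consumed = (1/1) × 3.930 = 3.930 mol
C2H4 remaining = 5.879 − 3.930 = 1.949 mol

1.95 mol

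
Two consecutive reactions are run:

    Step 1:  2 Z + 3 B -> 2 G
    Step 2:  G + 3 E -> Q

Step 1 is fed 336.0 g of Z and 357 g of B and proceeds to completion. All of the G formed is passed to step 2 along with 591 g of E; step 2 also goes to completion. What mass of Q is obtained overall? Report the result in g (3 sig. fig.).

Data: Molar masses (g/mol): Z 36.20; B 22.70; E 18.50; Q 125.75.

1170 g

Step 1:
n(Z) = 336.0 / 36.20 = 9.282 mol
n(B) = 357.0 / 22.70 = 15.73 mol
n/ν → Z: 4.641, B: 5.243; Z is limiting.
n(G) produced = (2/2) × 9.282 = 9.282 mol
Step 2:
n(G) available = 9.282 mol
n(E) = 591.0 / 18.50 = 31.95 mol
n/ν → G: 9.282, E: 10.65; G is limiting.
n(Q) = (1/1) × 9.282 = 9.282 mol
mass = 9.282 × 125.75 = 1167 g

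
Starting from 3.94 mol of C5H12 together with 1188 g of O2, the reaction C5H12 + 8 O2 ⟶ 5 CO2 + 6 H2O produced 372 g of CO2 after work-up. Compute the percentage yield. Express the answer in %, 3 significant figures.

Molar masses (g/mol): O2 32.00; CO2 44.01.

42.9 %

n(C5H12) = 3.940 mol
n(O2) = 1188 / 32.00 = 37.13 mol
n/ν → C5H12: 3.940, O2: 4.641; C5H12 is limiting.
theoretical n(CO2) = (5/1) × 3.940 = 19.70 mol → 867.0 g
% yield = 372 / 867.0 × 100 = 42.91 %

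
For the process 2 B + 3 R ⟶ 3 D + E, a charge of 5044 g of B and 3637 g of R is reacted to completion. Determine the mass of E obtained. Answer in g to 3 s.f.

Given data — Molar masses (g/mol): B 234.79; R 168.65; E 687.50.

n(B) = 5044 / 234.79 = 21.48 mol
n(R) = 3637 / 168.65 = 21.57 mol
n/ν → B: 10.74, R: 7.190; R is limiting.
n(E) = (1/3) × 21.57 = 7.190 mol
mass = 7.190 × 687.50 = 4943 g

4940 g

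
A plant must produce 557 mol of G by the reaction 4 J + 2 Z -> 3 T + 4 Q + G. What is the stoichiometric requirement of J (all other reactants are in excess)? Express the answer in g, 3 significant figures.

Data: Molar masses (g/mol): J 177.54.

n(G) = 557.0 mol
n(J) = (4/1) × 557.0 = 2228 mol
mass = 2228 × 177.54 = 395600 g

396000 g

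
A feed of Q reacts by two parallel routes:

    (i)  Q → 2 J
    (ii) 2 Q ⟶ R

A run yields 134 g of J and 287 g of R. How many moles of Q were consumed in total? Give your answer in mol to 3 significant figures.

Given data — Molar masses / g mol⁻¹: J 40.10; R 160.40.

5.25 mol

n(J) = 134 / 40.10 = 3.342 mol
n(R) = 287 / 160.40 = 1.789 mol
n(Q) via (i) = (1/2)×3.342 = 1.671 mol
n(Q) via (ii) = (2/1)×1.789 = 3.578 mol
total n(Q) = 1.671 + 3.578 = 5.249 mol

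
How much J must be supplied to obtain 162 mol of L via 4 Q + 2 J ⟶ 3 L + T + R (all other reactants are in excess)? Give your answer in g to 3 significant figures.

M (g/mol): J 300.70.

32500 g

n(L) = 162.0 mol
n(J) = (2/3) × 162.0 = 108.0 mol
mass = 108.0 × 300.70 = 32480 g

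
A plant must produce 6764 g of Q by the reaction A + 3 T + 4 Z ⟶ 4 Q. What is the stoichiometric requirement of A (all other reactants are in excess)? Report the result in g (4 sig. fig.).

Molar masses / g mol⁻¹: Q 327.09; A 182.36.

942.8 g

n(Q) = 6764 / 327.09 = 20.68 mol
n(A) = (1/4) × 20.68 = 5.170 mol
mass = 5.170 × 182.36 = 942.8 g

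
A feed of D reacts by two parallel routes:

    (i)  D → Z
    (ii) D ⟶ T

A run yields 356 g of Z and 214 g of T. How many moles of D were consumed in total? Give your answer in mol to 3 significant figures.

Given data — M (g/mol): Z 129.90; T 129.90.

n(Z) = 356 / 129.90 = 2.741 mol
n(T) = 214 / 129.90 = 1.647 mol
n(D) via (i) = (1/1)×2.741 = 2.741 mol
n(D) via (ii) = (1/1)×1.647 = 1.647 mol
total n(D) = 2.741 + 1.647 = 4.388 mol

4.39 mol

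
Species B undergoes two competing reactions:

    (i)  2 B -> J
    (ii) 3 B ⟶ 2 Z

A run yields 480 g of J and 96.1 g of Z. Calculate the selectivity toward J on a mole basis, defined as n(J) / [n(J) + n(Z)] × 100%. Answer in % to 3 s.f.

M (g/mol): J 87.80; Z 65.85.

78.9 %

n(J) = 480 / 87.80 = 5.467 mol
n(Z) = 96.1 / 65.85 = 1.459 mol
selectivity = 5.467/(5.467+1.459) × 100 = 78.93 %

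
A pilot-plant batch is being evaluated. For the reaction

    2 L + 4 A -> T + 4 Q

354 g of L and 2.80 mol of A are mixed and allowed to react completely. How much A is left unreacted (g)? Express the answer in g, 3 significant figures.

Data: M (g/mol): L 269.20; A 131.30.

22.3 g

n(L) = 354.0 / 269.20 = 1.315 mol
n(A) = 2.800 mol
n/ν → L: 0.6575, A: 0.7000; L is limiting.
A consumed = (4/2) × 1.315 = 2.630 mol
A remaining = 2.800 − 2.630 = 0.1700 mol
mass = 0.1700 × 131.30 = 22.32 g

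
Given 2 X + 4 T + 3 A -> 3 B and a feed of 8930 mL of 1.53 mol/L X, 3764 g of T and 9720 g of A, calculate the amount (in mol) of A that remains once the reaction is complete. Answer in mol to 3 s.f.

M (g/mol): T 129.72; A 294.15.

12.6 mol

n(X) = 1.53 × 8930/1000 = 13.66 mol
n(T) = 3764 / 129.72 = 29.02 mol
n(A) = 9720 / 294.15 = 33.04 mol
n/ν → X: 6.830, T: 7.255, A: 11.01; X is limiting.
A consumed = (3/2) × 13.66 = 20.49 mol
A remaining = 33.04 − 20.49 = 12.55 mol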